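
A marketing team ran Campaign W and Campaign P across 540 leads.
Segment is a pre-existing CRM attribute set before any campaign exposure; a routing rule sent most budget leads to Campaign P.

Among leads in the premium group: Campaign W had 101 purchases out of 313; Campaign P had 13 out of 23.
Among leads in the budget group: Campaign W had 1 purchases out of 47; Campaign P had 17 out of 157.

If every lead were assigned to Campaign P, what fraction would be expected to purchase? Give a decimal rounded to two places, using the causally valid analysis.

Within every customer segment level Campaign P has the higher rate, yet pooled Campaign W does — Simpson's reversal.
Customer segment differs across campaigns for reasons unrelated to any effect of the campaign itself, and it separately predicts the outcome — a classic confounder. We must compare within customer segment levels.
Standardising Campaign P to the population customer segment mix: 0.622·13/23 + 0.378·17/157 = 0.393.

0.39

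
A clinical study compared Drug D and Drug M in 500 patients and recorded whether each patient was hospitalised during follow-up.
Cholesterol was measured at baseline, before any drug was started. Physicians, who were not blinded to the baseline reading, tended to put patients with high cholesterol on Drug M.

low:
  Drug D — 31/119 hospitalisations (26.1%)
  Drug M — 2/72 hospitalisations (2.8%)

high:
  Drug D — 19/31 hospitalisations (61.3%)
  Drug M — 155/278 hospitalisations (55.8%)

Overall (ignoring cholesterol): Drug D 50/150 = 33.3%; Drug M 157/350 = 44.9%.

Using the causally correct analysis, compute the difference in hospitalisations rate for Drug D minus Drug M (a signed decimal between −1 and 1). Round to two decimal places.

+0.12

Cholesterol is set before the drug has any effect — it is not caused by the drug — and it independently drives the outcome. That makes it a confounder, so the causal comparison is within cholesterol levels.
Adjusting over the population distribution of cholesterol: 0.382·(0.261−0.028) + 0.618·(0.613−0.558) = +0.123.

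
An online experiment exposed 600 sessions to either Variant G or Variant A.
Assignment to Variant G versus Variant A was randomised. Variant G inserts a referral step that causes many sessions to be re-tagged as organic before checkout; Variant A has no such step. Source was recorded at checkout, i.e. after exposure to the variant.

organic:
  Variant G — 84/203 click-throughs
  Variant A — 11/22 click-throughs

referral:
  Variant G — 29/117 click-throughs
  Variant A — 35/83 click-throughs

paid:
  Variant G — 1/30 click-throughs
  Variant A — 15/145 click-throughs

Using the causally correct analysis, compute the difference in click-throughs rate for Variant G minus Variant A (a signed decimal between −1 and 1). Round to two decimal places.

The stratified and pooled comparisons disagree (Variant A wins within each traffic source; Variant G wins overall), so the answer turns on the causal role of traffic source.
Traffic source is downstream of the variant. One should not condition on a consequence of treatment, so the overall rates are the right comparison.
The causal difference is the pooled difference: 0.326 − 0.244 = +0.082.

+0.08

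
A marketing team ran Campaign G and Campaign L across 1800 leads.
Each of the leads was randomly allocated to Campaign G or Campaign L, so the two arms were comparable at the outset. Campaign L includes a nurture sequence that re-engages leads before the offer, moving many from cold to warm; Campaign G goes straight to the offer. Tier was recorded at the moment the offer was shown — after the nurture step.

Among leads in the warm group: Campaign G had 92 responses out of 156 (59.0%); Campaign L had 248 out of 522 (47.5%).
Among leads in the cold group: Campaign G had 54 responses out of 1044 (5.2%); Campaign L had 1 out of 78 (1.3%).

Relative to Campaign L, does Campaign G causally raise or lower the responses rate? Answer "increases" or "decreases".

Engagement tier is recorded after the campaign and is itself shifted by it — it sits on the causal path from campaign to outcome. Conditioning on a mediator would strip out part of the effect we want; the pooled comparison gives the total causal effect.
Pooled: Campaign G 12.2% vs Campaign L 41.5%; Campaign L is higher overall.

decreases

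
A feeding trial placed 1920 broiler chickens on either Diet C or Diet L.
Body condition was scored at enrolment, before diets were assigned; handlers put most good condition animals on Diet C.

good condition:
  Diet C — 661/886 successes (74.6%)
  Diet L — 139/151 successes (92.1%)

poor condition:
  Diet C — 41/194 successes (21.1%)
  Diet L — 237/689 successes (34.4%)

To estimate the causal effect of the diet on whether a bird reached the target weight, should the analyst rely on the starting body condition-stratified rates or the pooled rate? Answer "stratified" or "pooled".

stratified

Here starting body condition is a common cause — it drives both which diet a case falls under and the outcome. The crude comparison mixes populations; the stratum-specific rates are the causally relevant ones.
Within each level — good condition: 74.6% vs 92.1%; poor condition: 21.1% vs 34.4% — Diet L is higher every time.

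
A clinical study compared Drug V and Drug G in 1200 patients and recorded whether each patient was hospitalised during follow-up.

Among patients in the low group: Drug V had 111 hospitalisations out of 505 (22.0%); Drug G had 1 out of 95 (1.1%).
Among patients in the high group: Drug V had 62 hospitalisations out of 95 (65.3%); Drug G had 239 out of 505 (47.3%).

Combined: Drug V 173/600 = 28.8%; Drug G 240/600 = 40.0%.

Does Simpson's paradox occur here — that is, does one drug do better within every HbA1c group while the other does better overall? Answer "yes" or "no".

Within each HbA1c level (low 22.0% vs 1.1%; high 65.3% vs 47.3%), Drug G has the lower rate every time. Pooled: 28.8% vs 40.0% — Drug V has the lower rate overall. The two comparisons disagree.

yes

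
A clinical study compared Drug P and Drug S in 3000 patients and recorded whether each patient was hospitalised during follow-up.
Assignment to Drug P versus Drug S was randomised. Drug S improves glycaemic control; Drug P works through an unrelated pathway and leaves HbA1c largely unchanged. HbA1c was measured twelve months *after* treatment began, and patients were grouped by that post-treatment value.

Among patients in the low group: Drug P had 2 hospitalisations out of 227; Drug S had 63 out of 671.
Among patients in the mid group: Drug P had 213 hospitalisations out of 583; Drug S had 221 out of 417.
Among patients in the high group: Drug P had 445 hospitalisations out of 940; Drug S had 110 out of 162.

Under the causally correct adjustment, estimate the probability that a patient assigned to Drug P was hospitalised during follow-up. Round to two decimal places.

0.38

The HbA1c-specific comparison favours Drug P throughout, but the pooled figures favour Drug S. The question is whether to condition on HbA1c.
Stratifying would compare drugs among patients the drugs themselves sorted into HbA1c groups — a form of selection on an intermediate. The unconditioned pooled rates give the total causal effect.
So P(outcome | do(Drug P)) is just the pooled rate for Drug P: 660/1750 = 0.377.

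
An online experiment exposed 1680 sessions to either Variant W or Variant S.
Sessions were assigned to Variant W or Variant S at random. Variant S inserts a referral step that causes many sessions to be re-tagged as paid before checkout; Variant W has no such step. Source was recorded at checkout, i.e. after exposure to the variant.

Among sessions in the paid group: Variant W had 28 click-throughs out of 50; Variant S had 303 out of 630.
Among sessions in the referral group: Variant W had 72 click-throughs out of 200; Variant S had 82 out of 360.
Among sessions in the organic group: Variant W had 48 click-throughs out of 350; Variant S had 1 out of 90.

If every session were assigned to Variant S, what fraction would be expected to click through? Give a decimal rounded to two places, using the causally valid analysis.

0.36

Within every traffic source level Variant W has the higher rate, yet pooled Variant S does — Simpson's reversal.
Stratifying would compare variants among sessions the variants themselves sorted into traffic source groups — a form of selection on an intermediate. The unconditioned pooled rates give the total causal effect.
So P(outcome | do(Variant S)) is just the pooled rate for Variant S: 386/1080 = 0.357.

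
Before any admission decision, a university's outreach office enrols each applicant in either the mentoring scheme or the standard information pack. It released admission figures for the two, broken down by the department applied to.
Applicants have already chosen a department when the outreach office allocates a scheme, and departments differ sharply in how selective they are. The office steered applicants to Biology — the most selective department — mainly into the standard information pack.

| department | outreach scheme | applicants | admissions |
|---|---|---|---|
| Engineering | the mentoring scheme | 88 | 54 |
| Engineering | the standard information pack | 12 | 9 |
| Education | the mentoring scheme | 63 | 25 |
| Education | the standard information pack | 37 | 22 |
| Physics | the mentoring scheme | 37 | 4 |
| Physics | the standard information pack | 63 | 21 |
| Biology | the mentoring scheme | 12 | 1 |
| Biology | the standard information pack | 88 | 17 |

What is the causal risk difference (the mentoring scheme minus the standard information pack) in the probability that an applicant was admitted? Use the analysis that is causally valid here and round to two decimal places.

-0.17

The stratified and pooled comparisons disagree (the standard information pack wins within each department; the mentoring scheme wins overall), so the answer turns on the causal role of department.
The imbalance in department arose from how applicants were allocated, not from anything the outreach scheme did; and department independently affects the outcome. The pooled gap is confounded — condition on department.
Adjusting over the population distribution of department: 0.250·(0.614−0.750) + 0.250·(0.397−0.595) + 0.250·(0.108−0.333) + 0.250·(0.083−0.193) = -0.167.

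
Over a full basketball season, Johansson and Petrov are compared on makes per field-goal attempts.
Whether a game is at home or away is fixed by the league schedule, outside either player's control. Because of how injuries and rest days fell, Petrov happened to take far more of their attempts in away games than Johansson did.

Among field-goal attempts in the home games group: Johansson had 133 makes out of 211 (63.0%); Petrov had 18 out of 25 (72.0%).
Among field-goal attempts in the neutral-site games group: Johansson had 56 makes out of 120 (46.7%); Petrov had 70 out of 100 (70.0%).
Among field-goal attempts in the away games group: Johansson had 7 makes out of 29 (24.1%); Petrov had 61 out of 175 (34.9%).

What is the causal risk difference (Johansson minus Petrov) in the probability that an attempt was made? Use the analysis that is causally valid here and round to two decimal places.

-0.14

Nothing the player does changes game venue; the imbalance is an allocation artefact. With game venue also predicting the outcome, the pooled figure is confounded, and the within-stratum comparison is the causal one.
Adjusting over the population distribution of game venue: 0.358·(0.630−0.720) + 0.333·(0.467−0.700) + 0.309·(0.241−0.349) = -0.143.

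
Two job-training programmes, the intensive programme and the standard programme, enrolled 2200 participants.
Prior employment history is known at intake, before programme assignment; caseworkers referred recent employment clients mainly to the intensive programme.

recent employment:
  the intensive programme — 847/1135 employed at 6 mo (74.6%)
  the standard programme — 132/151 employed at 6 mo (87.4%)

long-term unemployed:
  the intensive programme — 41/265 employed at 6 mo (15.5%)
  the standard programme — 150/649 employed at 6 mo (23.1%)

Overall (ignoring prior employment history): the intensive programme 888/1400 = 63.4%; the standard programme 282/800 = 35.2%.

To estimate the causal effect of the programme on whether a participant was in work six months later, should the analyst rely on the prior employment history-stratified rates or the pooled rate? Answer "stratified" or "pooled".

Within every prior employment history level the standard programme has the higher rate, yet pooled the intensive programme does — Simpson's reversal.
The imbalance in prior employment history arose from how participants were allocated, not from anything the programme did; and prior employment history independently affects the outcome. The pooled gap is confounded — condition on prior employment history.
Within each level — recent employment: 74.6% vs 87.4%; long-term unemployed: 15.5% vs 23.1% — the standard programme is higher every time.

stratified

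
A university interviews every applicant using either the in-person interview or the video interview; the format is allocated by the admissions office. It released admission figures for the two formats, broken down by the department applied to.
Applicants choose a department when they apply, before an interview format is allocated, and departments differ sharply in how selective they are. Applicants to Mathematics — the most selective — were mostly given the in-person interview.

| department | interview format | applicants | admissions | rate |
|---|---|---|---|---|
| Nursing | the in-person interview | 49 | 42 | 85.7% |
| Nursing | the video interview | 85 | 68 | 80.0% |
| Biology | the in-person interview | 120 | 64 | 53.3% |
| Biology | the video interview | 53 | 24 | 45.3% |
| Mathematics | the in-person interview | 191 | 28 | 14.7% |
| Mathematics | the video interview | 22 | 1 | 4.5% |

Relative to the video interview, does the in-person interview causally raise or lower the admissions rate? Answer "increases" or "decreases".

Department satisfies the back-door criterion: it is not a descendant of the interview format, and it blocks the spurious path from interview format to outcome. Adjusting for it (i.e., using the within-department rates) gives the causal effect.
Within each level — Nursing: 85.7% vs 80.0%; Biology: 53.3% vs 45.3%; Mathematics: 14.7% vs 4.5% — the in-person interview is higher every time.

increases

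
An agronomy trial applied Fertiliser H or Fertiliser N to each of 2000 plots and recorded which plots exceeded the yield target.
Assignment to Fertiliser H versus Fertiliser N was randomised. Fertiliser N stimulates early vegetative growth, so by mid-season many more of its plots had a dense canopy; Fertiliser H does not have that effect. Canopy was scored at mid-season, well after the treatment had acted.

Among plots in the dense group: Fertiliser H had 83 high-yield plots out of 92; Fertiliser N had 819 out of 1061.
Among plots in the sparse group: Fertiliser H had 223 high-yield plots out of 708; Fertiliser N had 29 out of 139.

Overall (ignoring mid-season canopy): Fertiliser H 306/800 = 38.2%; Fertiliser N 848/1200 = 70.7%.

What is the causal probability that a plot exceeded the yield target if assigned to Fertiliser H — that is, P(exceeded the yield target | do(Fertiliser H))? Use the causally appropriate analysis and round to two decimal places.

The stratified and pooled comparisons disagree (Fertiliser H wins within each mid-season canopy; Fertiliser N wins overall), so the answer turns on the causal role of mid-season canopy.
Because the fertiliser influences mid-season canopy, mid-season canopy is a post-treatment mediator, not a confounder. Stratifying on it would bias the estimate; the causal effect is the crude pooled difference.
So P(outcome | do(Fertiliser H)) is just the pooled rate for Fertiliser H: 306/800 = 0.383.

0.38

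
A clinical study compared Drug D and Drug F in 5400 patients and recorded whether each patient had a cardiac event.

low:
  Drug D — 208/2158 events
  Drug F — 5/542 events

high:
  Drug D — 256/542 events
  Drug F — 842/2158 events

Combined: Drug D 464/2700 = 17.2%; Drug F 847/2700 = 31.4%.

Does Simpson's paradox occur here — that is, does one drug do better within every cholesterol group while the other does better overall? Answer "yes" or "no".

Within each cholesterol level (low 9.6% vs 0.9%; high 47.2% vs 39.0%), Drug F has the lower rate every time. Pooled: 17.2% vs 31.4% — Drug D has the lower rate overall. The two comparisons disagree.

yes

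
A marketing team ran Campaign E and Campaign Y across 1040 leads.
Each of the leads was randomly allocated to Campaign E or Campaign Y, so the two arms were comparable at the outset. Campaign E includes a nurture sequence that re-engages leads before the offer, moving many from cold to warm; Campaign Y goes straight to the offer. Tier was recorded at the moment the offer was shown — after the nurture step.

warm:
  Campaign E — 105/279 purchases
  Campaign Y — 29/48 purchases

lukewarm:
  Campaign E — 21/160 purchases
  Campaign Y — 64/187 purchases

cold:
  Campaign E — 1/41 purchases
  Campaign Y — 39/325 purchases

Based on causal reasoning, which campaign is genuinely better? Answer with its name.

Stratifying would compare campaigns among leads the campaigns themselves sorted into engagement tier groups — a form of selection on an intermediate. The unconditioned pooled rates give the total causal effect.
Pooled: Campaign E 26.5% vs Campaign Y 23.6%; Campaign E is higher overall.

Campaign E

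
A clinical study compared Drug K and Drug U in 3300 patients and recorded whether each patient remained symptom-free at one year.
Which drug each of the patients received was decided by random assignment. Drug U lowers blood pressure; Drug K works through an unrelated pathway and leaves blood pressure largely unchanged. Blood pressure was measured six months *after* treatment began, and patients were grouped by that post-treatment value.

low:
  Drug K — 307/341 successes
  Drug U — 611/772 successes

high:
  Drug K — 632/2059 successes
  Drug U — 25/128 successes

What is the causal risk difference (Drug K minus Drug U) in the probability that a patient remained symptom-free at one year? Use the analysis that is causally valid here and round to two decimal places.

-0.32

Drug K is higher inside every blood pressure stratum but Drug U is higher in aggregate. Whether to stratify depends on how blood pressure relates to the drug.
The distribution of blood pressure is itself part of what the drug does — it is an intermediate outcome. Holding it fixed would remove that part of the effect; the total effect is the pooled difference.
The causal difference is the pooled difference: 0.391 − 0.707 = -0.315.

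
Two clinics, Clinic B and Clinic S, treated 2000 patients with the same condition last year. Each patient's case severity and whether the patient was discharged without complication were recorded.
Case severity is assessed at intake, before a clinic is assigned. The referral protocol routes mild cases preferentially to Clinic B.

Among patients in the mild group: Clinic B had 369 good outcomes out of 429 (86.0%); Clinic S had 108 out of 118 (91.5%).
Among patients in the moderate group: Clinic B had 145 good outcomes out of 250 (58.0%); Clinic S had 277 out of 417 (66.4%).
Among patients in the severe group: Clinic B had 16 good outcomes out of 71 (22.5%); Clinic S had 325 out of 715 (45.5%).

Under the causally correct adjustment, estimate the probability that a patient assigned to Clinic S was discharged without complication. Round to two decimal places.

0.65

Within every case severity level Clinic S has the higher rate, yet pooled Clinic B does — Simpson's reversal.
Case severity is set before the clinic has any effect — it is not caused by the clinic — and it independently drives the outcome. That makes it a confounder, so the causal comparison is within case severity levels.
Standardising Clinic S to the population case severity mix: 0.274·108/118 + 0.334·277/417 + 0.393·325/715 = 0.650.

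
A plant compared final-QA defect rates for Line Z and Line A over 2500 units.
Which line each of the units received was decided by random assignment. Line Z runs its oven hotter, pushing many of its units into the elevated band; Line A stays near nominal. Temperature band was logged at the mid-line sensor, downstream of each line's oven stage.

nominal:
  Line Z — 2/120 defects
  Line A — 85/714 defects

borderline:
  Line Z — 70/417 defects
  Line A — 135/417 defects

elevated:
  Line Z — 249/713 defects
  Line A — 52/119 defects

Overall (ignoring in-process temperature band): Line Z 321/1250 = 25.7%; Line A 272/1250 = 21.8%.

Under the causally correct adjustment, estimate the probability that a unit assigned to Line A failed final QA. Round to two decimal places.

0.22

Within every in-process temperature band level Line Z has the lower rate, yet pooled Line A does — Simpson's reversal.
In-process temperature band here is a post-treatment variable shaped by the line; conditioning on it would introduce bias rather than remove it. The overall comparison is the causal one.
So P(outcome | do(Line A)) is just the pooled rate for Line A: 272/1250 = 0.218.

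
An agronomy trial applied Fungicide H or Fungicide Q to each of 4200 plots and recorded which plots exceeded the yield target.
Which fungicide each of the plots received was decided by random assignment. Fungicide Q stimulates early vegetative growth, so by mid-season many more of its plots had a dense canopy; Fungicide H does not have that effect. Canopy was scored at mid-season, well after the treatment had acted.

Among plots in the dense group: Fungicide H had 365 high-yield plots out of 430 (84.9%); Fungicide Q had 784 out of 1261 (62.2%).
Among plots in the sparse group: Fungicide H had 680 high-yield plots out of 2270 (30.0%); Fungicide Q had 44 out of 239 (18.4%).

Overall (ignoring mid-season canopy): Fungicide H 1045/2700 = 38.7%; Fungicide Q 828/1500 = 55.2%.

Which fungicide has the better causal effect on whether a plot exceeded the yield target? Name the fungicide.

Within every mid-season canopy level Fungicide H has the higher rate, yet pooled Fungicide Q does — Simpson's reversal.
Mid-season canopy here is a post-treatment variable shaped by the fungicide; conditioning on it would introduce bias rather than remove it. The overall comparison is the causal one.
Pooled: Fungicide H 38.7% vs Fungicide Q 55.2%; Fungicide Q is higher overall.

Fungicide Q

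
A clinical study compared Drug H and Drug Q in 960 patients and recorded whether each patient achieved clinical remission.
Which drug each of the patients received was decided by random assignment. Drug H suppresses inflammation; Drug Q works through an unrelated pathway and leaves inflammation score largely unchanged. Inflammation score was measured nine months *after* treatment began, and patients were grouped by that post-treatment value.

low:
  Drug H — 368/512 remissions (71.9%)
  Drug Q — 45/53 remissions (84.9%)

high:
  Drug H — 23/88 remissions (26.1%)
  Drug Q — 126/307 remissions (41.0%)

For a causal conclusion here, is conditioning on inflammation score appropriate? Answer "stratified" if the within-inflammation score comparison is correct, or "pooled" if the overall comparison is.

The stratified and pooled comparisons disagree (Drug Q wins within each inflammation score; Drug H wins overall), so the answer turns on the causal role of inflammation score.
Stratifying would compare drugs among patients the drugs themselves sorted into inflammation score groups — a form of selection on an intermediate. The unconditioned pooled rates give the total causal effect.
Pooled: Drug H 65.2% vs Drug Q 47.5%; Drug H is higher overall.

pooled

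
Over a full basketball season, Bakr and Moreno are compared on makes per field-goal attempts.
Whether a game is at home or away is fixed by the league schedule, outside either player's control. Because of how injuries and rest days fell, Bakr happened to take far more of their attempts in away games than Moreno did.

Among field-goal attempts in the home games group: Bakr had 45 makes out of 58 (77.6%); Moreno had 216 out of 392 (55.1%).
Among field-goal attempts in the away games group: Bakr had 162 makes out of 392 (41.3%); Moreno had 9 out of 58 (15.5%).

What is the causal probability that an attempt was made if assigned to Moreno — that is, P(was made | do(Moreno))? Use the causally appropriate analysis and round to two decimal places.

The stratified and pooled comparisons disagree (Bakr wins within each game venue; Moreno wins overall), so the answer turns on the causal role of game venue.
Since game venue is a pre-existing factor (not a product of the player) and it affects the outcome on its own, it is a confounder. The stratified rates, not the pooled rate, identify the causal effect.
Standardising Moreno to the population game venue mix: 0.500·216/392 + 0.500·9/58 = 0.353.

0.35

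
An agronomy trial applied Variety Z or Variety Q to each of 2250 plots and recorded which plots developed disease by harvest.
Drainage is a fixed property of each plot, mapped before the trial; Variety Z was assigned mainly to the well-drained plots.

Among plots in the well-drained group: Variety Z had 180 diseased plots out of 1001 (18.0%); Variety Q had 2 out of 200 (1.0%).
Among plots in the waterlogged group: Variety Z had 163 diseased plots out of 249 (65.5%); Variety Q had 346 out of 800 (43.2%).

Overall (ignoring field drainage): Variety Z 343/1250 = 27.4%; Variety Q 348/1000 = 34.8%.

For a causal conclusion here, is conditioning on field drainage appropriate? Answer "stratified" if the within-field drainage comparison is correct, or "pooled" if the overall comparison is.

stratified

The imbalance in field drainage arose from how plots were allocated, not from anything the variety did; and field drainage independently affects the outcome. The pooled gap is confounded — condition on field drainage.
Within each level — well-drained: 18.0% vs 1.0%; waterlogged: 65.5% vs 43.2% — Variety Q is lower every time.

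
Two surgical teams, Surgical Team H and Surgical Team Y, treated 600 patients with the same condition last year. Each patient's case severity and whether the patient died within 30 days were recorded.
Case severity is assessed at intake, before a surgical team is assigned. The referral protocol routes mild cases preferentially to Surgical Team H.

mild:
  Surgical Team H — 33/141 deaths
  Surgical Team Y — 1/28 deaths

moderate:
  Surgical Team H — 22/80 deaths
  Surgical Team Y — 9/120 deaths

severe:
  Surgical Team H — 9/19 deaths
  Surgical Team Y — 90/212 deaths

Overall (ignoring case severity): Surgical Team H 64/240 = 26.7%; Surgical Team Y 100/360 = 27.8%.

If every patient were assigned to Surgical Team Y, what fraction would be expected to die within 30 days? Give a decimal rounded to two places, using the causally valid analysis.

0.20

Nothing the surgical team does changes case severity; the imbalance is an allocation artefact. With case severity also predicting the outcome, the pooled figure is confounded, and the within-stratum comparison is the causal one.
Standardising Surgical Team Y to the population case severity mix: 0.282·1/28 + 0.333·9/120 + 0.385·90/212 = 0.199.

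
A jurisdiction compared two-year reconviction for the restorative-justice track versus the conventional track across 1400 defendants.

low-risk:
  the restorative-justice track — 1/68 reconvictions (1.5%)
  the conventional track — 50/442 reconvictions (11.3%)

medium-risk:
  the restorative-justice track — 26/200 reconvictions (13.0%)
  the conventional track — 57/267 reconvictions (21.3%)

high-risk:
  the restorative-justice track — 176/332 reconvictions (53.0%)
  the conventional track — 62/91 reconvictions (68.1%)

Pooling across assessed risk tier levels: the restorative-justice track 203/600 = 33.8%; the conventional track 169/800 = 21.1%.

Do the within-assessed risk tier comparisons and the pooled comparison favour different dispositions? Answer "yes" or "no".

yes

Within each assessed risk tier level (low-risk 1.5% vs 11.3%; medium-risk 13.0% vs 21.3%; high-risk 53.0% vs 68.1%), the restorative-justice track has the lower rate every time. Pooled: 33.8% vs 21.1% — the conventional track has the lower rate overall. The two comparisons disagree.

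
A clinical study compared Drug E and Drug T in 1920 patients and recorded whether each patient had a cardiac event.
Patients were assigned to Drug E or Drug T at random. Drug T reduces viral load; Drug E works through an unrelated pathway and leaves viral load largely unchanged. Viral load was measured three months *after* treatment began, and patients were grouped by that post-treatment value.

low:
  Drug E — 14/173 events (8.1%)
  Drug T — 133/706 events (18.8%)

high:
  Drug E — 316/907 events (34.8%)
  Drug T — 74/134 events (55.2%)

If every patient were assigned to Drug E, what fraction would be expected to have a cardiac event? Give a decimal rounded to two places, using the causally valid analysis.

0.31

Stratifying would compare drugs among patients the drugs themselves sorted into viral load groups — a form of selection on an intermediate. The unconditioned pooled rates give the total causal effect.
So P(outcome | do(Drug E)) is just the pooled rate for Drug E: 330/1080 = 0.306.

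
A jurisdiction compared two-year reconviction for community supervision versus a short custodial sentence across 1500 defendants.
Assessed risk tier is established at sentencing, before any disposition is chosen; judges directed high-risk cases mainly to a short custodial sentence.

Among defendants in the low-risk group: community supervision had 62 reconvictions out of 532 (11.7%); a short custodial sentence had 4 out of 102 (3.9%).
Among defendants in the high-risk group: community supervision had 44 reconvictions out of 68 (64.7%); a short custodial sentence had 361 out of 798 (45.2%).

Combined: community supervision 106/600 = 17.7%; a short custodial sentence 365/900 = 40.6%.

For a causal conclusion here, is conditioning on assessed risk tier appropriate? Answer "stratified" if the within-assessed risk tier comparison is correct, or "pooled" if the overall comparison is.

Within every assessed risk tier level a short custodial sentence has the lower rate, yet pooled community supervision does — Simpson's reversal.
Since assessed risk tier is a pre-existing factor (not a product of the disposition) and it affects the outcome on its own, it is a confounder. The stratified rates, not the pooled rate, identify the causal effect.
Within each level — low-risk: 11.7% vs 3.9%; high-risk: 64.7% vs 45.2% — a short custodial sentence is lower every time.

stratified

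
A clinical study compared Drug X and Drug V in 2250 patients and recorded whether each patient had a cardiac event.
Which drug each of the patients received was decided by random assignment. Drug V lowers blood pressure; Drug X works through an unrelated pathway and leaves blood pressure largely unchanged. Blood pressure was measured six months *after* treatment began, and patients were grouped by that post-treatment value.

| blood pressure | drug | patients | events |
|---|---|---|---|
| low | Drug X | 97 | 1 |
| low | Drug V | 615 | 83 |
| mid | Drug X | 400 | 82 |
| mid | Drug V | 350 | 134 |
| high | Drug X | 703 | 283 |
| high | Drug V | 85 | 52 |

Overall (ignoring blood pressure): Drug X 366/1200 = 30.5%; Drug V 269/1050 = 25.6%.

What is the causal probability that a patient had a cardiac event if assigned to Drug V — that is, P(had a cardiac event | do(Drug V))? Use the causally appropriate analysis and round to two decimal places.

Because the drug influences blood pressure, blood pressure is a post-treatment mediator, not a confounder. Stratifying on it would bias the estimate; the causal effect is the crude pooled difference.
So P(outcome | do(Drug V)) is just the pooled rate for Drug V: 269/1050 = 0.256.

0.26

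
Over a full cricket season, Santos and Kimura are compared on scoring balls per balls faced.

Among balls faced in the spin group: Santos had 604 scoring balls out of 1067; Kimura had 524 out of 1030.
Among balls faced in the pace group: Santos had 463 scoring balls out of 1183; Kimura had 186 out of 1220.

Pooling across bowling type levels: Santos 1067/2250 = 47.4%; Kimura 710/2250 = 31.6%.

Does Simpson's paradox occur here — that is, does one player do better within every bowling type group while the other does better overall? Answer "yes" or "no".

Within each bowling type level (spin 56.6% vs 50.9%; pace 39.1% vs 15.2%), Santos has the higher rate every time. Pooled: 47.4% vs 31.6% — Santos has the higher rate overall. They agree.

no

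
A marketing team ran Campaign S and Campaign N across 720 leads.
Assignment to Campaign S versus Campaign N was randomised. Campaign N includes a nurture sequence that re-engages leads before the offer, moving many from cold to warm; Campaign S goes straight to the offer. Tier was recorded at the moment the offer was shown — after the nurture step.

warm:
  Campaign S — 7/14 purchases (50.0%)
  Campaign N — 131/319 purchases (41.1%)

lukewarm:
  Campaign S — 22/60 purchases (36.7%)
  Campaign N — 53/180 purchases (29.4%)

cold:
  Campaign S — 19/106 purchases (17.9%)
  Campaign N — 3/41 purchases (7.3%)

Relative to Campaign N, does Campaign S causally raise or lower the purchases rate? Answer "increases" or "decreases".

decreases

The stratified and pooled comparisons disagree (Campaign S wins within each engagement tier; Campaign N wins overall), so the answer turns on the causal role of engagement tier.
Stratifying would compare campaigns among leads the campaigns themselves sorted into engagement tier groups — a form of selection on an intermediate. The unconditioned pooled rates give the total causal effect.
Pooled: Campaign S 26.7% vs Campaign N 34.6%; Campaign N is higher overall.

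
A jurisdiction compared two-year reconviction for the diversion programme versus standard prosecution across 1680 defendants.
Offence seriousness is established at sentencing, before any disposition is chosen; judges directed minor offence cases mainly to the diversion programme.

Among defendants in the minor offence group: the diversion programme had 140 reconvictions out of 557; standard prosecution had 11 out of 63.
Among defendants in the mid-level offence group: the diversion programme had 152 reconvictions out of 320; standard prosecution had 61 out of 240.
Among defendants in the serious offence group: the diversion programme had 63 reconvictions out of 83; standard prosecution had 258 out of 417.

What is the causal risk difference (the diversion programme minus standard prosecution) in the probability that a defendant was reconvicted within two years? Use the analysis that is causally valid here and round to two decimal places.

The imbalance in offence seriousness arose from how defendants were allocated, not from anything the disposition did; and offence seriousness independently affects the outcome. The pooled gap is confounded — condition on offence seriousness.
Adjusting over the population distribution of offence seriousness: 0.369·(0.251−0.175) + 0.333·(0.475−0.254) + 0.298·(0.759−0.619) = +0.144.

+0.14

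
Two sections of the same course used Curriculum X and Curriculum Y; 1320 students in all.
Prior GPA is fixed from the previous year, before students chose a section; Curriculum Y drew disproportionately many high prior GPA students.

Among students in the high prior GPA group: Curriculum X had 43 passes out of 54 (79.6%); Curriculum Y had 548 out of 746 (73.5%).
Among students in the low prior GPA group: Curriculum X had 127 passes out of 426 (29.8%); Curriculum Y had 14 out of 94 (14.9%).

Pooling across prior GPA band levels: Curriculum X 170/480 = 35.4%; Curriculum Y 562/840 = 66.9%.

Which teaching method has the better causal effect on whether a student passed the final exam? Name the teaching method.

Curriculum X is higher inside every prior GPA band stratum but Curriculum Y is higher in aggregate. Whether to stratify depends on how prior GPA band relates to the teaching method.
Nothing the teaching method does changes prior GPA band; the imbalance is an allocation artefact. With prior GPA band also predicting the outcome, the pooled figure is confounded, and the within-stratum comparison is the causal one.
Within each level — high prior GPA: 79.6% vs 73.5%; low prior GPA: 29.8% vs 14.9% — Curriculum X is higher every time.

Curriculum X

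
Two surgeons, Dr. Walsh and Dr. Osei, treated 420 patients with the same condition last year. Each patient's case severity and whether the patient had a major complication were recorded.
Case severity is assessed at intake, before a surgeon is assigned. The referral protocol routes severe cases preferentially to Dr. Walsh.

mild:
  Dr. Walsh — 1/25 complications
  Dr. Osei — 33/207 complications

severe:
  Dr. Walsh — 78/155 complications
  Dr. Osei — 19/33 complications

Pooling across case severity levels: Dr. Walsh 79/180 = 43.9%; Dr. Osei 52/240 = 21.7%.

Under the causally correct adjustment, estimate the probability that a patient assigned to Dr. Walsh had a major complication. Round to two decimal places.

0.25

Here case severity is a common cause — it drives both which surgeon a case falls under and the outcome. The crude comparison mixes populations; the stratum-specific rates are the causally relevant ones.
Standardising Dr. Walsh to the population case severity mix: 0.552·1/25 + 0.448·78/155 = 0.247.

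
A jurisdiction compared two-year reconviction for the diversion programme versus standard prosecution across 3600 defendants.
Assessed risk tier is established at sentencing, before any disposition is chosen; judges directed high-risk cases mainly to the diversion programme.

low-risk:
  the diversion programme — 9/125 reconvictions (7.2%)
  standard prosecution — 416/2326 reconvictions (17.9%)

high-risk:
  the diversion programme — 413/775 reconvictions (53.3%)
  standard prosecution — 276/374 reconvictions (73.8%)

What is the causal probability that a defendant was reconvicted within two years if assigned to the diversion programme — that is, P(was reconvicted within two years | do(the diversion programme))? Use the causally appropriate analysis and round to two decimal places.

0.22

Within every assessed risk tier level the diversion programme has the lower rate, yet pooled standard prosecution does — Simpson's reversal.
Assessed risk tier differs across dispositions for reasons unrelated to any effect of the disposition itself, and it separately predicts the outcome — a classic confounder. We must compare within assessed risk tier levels.
Standardising the diversion programme to the population assessed risk tier mix: 0.681·9/125 + 0.319·413/775 = 0.219.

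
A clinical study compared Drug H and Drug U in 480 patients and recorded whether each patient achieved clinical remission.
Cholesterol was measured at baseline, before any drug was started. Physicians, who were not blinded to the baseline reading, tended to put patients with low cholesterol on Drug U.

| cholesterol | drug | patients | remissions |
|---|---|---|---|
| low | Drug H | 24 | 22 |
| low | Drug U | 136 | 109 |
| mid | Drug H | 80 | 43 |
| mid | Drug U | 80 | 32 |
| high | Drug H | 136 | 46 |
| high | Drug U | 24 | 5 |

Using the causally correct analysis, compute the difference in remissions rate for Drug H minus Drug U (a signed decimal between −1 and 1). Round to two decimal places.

Drug H is higher inside every cholesterol stratum but Drug U is higher in aggregate. Whether to stratify depends on how cholesterol relates to the drug.
Cholesterol satisfies the back-door criterion: it is not a descendant of the drug, and it blocks the spurious path from drug to outcome. Adjusting for it (i.e., using the within-cholesterol rates) gives the causal effect.
Adjusting over the population distribution of cholesterol: 0.333·(0.917−0.801) + 0.333·(0.537−0.400) + 0.333·(0.338−0.208) = +0.128.

+0.13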